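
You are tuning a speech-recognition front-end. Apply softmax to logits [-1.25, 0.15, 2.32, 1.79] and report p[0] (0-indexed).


Exponentials: e^-1.25=0.2865, e^0.15=1.1618, e^2.32=10.1757, e^1.79=5.9895
Sum = 17.6135
Softmax = [0.0163, 0.066, 0.5777, 0.34]
p[0] = 0.2865/17.6135 = 0.0163

0.0163


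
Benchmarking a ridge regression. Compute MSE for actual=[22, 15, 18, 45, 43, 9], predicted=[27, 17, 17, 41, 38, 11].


Squared errors: (22-27)²=25, (15-17)²=4, (18-17)²=1, (45-41)²=16, (43-38)²=25, (9-11)²=4
Sum = 75
MSE = 75/6 = 25/2

25/2


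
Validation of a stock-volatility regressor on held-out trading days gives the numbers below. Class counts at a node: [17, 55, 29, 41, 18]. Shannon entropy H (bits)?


Probabilities: [17/160, 55/160, 29/160, 41/160, 18/160] ≈ [0.1062, 0.3438, 0.1812, 0.2562, 0.1125]
H = -((17/160)·log₂(17/160) + (55/160)·log₂(55/160) + (29/160)·log₂(29/160) + (41/160)·log₂(41/160) + (18/160)·log₂(18/160))
  = 2.1778 bits

2.1778 bits


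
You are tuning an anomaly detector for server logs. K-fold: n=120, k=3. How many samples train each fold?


Fold size = 120/3 = 40
Training per fold = 120 - 40 = 80

80


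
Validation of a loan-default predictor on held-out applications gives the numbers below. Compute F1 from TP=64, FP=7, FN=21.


Precision = 64/71 = 0.9014
Recall = 64/85 = 0.7529
F1 = 2·P·R/(P+R) = 2·TP/(2·TP+FP+FN) = 128/(128+7+21) = 128/156 = 0.8205

0.8205


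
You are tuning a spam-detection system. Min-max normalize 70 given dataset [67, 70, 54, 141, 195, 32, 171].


min=32, max=195
(70-32)/(195-32) = 38/163 = 0.2331

0.2331


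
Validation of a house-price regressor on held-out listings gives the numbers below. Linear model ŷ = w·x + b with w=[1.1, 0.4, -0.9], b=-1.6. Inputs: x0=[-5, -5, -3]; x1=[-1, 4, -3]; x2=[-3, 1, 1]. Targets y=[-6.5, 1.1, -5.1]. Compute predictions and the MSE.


ŷ0 = (1.1)·(-5) + (0.4)·(-5) + (-0.9)·(-3) - 1.6 = -6.4
ŷ1 = (1.1)·(-1) + (0.4)·(4) + (-0.9)·(-3) - 1.6 = 1.6
ŷ2 = (1.1)·(-3) + (0.4)·(1) + (-0.9)·(1) - 1.6 = -5.4
errors² = [0.01, 0.25, 0.09]
MSE = 0.3500/3 = 0.1167

0.1167


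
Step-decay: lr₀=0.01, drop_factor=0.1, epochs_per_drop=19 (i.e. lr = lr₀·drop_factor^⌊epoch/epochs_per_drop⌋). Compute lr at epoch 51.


n_drops = ⌊51/19⌋ = 2
lr = 0.01·0.1^2 = 0.01·0.01 = 0.0001

0.0001


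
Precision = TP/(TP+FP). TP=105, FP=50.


Precision = TP/(TP+FP)
= 105/(105+50)
= 105/155 = 67.74%

67.74%


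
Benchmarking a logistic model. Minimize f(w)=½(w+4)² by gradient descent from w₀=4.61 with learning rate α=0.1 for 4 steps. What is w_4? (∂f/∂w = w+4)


step 1: grad = 4.61+4 = 8.61; w = 4.61 - 0.1·(8.61) = 3.749
step 2: grad = 3.749+4 = 7.749; w = 3.749 - 0.1·(7.749) = 2.9741
step 3: grad = 2.9741+4 = 6.9741; w = 2.9741 - 0.1·(6.9741) = 2.27669
step 4: grad = 2.27669+4 = 6.27669; w = 2.27669 - 0.1·(6.27669) = 1.649021

1.649021


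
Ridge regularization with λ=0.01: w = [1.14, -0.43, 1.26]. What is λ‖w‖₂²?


‖w‖₂² = (1.14)² + (-0.43)² + (1.26)²
     = 1.2996 + 0.1849 + 1.5876
     = 3.0721
λ·‖w‖₂² = 0.01·3.0721 = 0.030721

0.030721


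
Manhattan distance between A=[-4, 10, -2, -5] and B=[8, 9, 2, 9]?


d = |-4-8| + |10-9| + |-2-2| + |-5-9|
  = 12 + 1 + 4 + 14
  = 31

31


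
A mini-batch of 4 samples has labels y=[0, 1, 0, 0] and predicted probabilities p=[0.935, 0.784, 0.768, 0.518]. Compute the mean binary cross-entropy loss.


L[0] = -ln(1-0.935) = -ln(0.065) = 2.7334
L[1] = -ln(0.784) = 0.2433
L[2] = -ln(1-0.768) = -ln(0.232) = 1.461
L[3] = -ln(1-0.518) = -ln(0.482) = 0.7298
mean = (2.7334 + 0.2433 + 1.461 + 0.7298)/4 = 1.2919

1.2919


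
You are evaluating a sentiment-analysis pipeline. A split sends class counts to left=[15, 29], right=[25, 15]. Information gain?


Parent = [40, 44], H_parent = 0.9984
H_left = 0.9257 (n=44), H_right = 0.9544 (n=40)
H_children = (44/84)·0.9257 + (40/84)·0.9544 = 0.9394
IG = 0.9984 - 0.9394 = 0.059

0.059


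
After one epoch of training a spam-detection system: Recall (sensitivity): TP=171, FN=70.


Recall = TP/(TP+FN)
= 171/(171+70)
= 171/241 = 70.95%

70.95%


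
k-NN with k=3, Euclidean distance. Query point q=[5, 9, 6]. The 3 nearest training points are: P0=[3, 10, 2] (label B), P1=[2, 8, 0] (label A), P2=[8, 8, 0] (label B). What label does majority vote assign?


d(q,P0) = 4.5826  (label B)
d(q,P1) = 6.7823  (label A)
d(q,P2) = 6.7823  (label B)
Votes: A=1, B=2
Majority → B

B


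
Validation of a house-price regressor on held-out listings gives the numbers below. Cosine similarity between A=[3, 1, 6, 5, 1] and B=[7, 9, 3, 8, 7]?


A·B = 3·7 + 1·9 + 6·3 + 5·8 + 1·7 = 95
‖A‖ = √72 = 8.4853, ‖B‖ = √252 = 15.8745
cos = 95/(√72·√252) = 95/√18144 = 0.7053

0.7053


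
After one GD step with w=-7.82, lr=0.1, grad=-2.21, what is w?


w_new = w - α·∇
= -7.82 - 0.1·-2.21
= -7.82 + 0.221
= -7.599

-7.599


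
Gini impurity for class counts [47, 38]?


Probabilities: [47/85, 38/85] ≈ [0.5529, 0.4471]
Σpᵢ² = (2209 + 1444)/85² = 3653/7225
Gini = 1 - Σpᵢ² = 1 - 3653/7225 = 0.4944

0.4944


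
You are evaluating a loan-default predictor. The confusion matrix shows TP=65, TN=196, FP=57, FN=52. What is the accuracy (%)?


Accuracy = (TP+TN)/(TP+TN+FP+FN)
= (65+196)/(370)
= 261/370 = 70.54%

70.54%


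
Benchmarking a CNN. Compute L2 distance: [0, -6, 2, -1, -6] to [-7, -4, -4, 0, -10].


d = √((0+ 7)² + (-6+ 4)² + (2+ 4)² + (-1-0)² + (-6+ 10)²)
  = √(49 + 4 + 36 + 1 + 16)
  = √106 = 10.2956

10.2956


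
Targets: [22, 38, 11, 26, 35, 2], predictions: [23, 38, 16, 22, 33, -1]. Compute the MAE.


Absolute errors: |22-23|=1, |38-38|=0, |11-16|=5, |26-22|=4, |35-33|=2, |2+ 1|=3
Sum = 15
MAE = 15/6 = 5/2

5/2


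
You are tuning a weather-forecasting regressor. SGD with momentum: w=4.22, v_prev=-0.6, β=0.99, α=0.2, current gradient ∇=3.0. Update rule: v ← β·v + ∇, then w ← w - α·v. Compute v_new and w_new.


v_new = 0.99·-0.6 + 3.0 = -0.594 + 3.0 = 2.406
w_new = 4.22 - 0.2·2.406 = 4.22 - 0.4812 = 3.7388

v_new=2.406, w_new=3.7388


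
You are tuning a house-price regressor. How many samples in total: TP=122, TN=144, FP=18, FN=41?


Total = TP + TN + FP + FN
= 122 + 144 + 18 + 41
= 325
(Predicted positive: 140, predicted negative: 185)

325


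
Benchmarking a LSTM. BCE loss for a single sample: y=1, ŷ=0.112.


BCE = -[y·ln(p) + (1-y)·ln(1-p)]
= -1·ln(0.112) - 0
= -ln(0.112) = 2.1893

2.1893


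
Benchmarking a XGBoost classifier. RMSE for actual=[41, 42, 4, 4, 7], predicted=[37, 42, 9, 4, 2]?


MSE = 66/5 = 13.2
RMSE = √(66/5) = 3.6332

3.6332


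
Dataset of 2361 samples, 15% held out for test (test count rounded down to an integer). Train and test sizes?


Test = ⌊2361·15/100⌋ = 354
Train = 2361 - 354 = 2007

Train: 2007, Test: 354


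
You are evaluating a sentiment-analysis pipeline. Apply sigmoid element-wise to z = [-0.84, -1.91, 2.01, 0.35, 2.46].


σ(-0.84) = 1/(1+e^0.84) = 0.3015
σ(-1.91) = 1/(1+e^1.91) = 0.129
σ(2.01) = 1/(1+e^-2.01) = 0.8818
σ(0.35) = 1/(1+e^-0.35) = 0.5866
σ(2.46) = 1/(1+e^-2.46) = 0.9213
result = [0.3015, 0.129, 0.8818, 0.5866, 0.9213]

[0.3015, 0.129, 0.8818, 0.5866, 0.9213]


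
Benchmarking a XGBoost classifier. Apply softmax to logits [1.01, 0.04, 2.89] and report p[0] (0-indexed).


Exponentials: e^1.01=2.7456, e^0.04=1.0408, e^2.89=17.9933
Sum = 21.7797
Softmax = [0.1261, 0.0478, 0.8261]
p[0] = 2.7456/21.7797 = 0.1261

0.1261


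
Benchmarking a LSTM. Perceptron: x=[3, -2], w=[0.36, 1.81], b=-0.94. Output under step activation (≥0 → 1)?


z = (3)·(0.36) + (-2)·(1.81) - 0.94
  = -3.48
step(z) = 0 (z<0)

0


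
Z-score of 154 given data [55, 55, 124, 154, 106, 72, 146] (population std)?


μ = 101.7143, σ = 38.6512
z = (154 - 101.7143)/38.6512 = 1.3528

1.3528


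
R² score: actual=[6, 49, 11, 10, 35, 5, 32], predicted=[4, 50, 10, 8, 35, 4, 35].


ȳ = 21.1429
SS_res = Σ(y-ŷ)² = 20
SS_tot = Σ(y-ȳ)² = 1802.86
R² = 1 - SS_res/SS_tot = 1 - 0.0111 = 0.9889

0.9889


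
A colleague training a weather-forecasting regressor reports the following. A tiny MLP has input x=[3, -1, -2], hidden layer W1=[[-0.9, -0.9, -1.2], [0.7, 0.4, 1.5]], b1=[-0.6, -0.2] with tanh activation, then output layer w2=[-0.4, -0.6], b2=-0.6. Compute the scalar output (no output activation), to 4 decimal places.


z1[0] = (-0.9)·(3) + (-0.9)·(-1) + (-1.2)·(-2) - 0.6 = 0.0
z1[1] = (0.7)·(3) + (0.4)·(-1) + (1.5)·(-2) - 0.2 = -1.5
h = tanh(z1) = [0.0, -0.9051]
output = (-0.4)·(0.0) + (-0.6)·(-0.9051) - 0.6 = -0.0569

-0.0569


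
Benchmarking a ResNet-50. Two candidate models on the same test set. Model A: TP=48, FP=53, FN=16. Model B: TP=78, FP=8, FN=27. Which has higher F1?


Model A: P=48/101=0.4752, R=48/64=0.75, F1=2PR/(P+R)=2TP/(2TP+FP+FN)=96/165=0.5818
Model B: P=78/86=0.907, R=78/105=0.7429, F1=2PR/(P+R)=2TP/(2TP+FP+FN)=156/191=0.8168
0.5818 < 0.8168 → Model B

Model B


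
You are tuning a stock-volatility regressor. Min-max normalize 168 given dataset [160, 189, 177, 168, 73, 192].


min=73, max=192
(168-73)/(192-73) = 95/119 = 0.7983

0.7983


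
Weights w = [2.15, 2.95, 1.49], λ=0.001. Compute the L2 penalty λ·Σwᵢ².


‖w‖₂² = (2.15)² + (2.95)² + (1.49)²
     = 4.6225 + 8.7025 + 2.2201
     = 15.5451
λ·‖w‖₂² = 0.001·15.5451 = 0.015545

0.015545


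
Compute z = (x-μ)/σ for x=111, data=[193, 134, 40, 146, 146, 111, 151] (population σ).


μ = 131.5714, σ = 43.7227
z = (111 - 131.5714)/43.7227 = -0.4705

-0.4705


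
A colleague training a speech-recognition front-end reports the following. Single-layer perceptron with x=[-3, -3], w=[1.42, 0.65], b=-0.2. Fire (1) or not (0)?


z = (-3)·(1.42) + (-3)·(0.65) - 0.2
  = -6.41
step(z) = 0 (z<0)

0


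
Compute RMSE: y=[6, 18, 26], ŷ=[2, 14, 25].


MSE = 33/3 = 11
RMSE = √(33/3) = 3.3166

3.3166


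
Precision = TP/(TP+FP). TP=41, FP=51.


Precision = TP/(TP+FP)
= 41/(41+51)
= 41/92 = 44.57%

44.57%


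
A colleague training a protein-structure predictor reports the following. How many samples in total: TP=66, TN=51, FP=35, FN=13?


Total = TP + TN + FP + FN
= 66 + 51 + 35 + 13
= 165
(Predicted positive: 101, predicted negative: 64)

165


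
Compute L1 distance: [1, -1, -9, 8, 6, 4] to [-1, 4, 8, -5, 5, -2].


d = |1+ 1| + |-1-4| + |-9-8| + |8+ 5| + |6-5| + |4+ 2|
  = 2 + 5 + 17 + 13 + 1 + 6
  = 44

44


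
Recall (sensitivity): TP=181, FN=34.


Recall = TP/(TP+FN)
= 181/(181+34)
= 181/215 = 84.19%

84.19%


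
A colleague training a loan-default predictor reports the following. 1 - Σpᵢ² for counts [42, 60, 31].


Probabilities: [42/133, 60/133, 31/133] ≈ [0.3158, 0.4511, 0.2331]
Σpᵢ² = (1764 + 3600 + 961)/133² = 6325/17689
Gini = 1 - Σpᵢ² = 1 - 6325/17689 = 0.6424

0.6424


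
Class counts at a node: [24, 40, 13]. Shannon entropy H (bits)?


Probabilities: [24/77, 40/77, 13/77] ≈ [0.3117, 0.5195, 0.1688]
H = -((24/77)·log₂(24/77) + (40/77)·log₂(40/77) + (13/77)·log₂(13/77))
  = 1.4483 bits

1.4483 bits


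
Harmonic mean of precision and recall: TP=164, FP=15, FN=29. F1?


Precision = 164/179 = 0.9162
Recall = 164/193 = 0.8497
F1 = 2·P·R/(P+R) = 2·TP/(2·TP+FP+FN) = 328/(328+15+29) = 328/372 = 0.8817

0.8817


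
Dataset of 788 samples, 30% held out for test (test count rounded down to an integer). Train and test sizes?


Test = ⌊788·30/100⌋ = 236
Train = 788 - 236 = 552

Train: 552, Test: 236


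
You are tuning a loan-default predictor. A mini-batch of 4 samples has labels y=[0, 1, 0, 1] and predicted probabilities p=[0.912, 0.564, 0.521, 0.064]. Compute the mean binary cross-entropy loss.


L[0] = -ln(1-0.912) = -ln(0.088) = 2.4304
L[1] = -ln(0.564) = 0.5727
L[2] = -ln(1-0.521) = -ln(0.479) = 0.7361
L[3] = -ln(0.064) = 2.7489
mean = (2.4304 + 0.5727 + 0.7361 + 2.7489)/4 = 1.622

1.622


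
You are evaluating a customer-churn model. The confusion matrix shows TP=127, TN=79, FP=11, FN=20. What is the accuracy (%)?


Accuracy = (TP+TN)/(TP+TN+FP+FN)
= (127+79)/(237)
= 206/237 = 86.92%

86.92%


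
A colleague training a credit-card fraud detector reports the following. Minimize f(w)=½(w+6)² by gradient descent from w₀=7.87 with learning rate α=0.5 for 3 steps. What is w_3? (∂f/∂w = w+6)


step 1: grad = 7.87+6 = 13.87; w = 7.87 - 0.5·(13.87) = 0.935
step 2: grad = 0.935+6 = 6.935; w = 0.935 - 0.5·(6.935) = -2.5325
step 3: grad = -2.5325+6 = 3.4675; w = -2.5325 - 0.5·(3.4675) = -4.26625

-4.26625


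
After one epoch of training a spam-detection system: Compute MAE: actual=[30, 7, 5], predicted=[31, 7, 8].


Absolute errors: |30-31|=1, |7-7|=0, |5-8|=3
Sum = 4
MAE = 4/3 = 4/3

4/3


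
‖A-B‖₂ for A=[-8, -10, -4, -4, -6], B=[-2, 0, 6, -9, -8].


d = √((-8+ 2)² + (-10-0)² + (-4-6)² + (-4+ 9)² + (-6+ 8)²)
  = √(36 + 100 + 100 + 25 + 4)
  = √265 = 16.2788

16.2788


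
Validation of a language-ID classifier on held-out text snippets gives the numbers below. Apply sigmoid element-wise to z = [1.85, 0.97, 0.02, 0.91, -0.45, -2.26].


σ(1.85) = 1/(1+e^-1.85) = 0.8641
σ(0.97) = 1/(1+e^-0.97) = 0.7251
σ(0.02) = 1/(1+e^-0.02) = 0.505
σ(0.91) = 1/(1+e^-0.91) = 0.713
σ(-0.45) = 1/(1+e^0.45) = 0.3894
σ(-2.26) = 1/(1+e^2.26) = 0.0945
result = [0.8641, 0.7251, 0.505, 0.713, 0.3894, 0.0945]

[0.8641, 0.7251, 0.505, 0.713, 0.3894, 0.0945]


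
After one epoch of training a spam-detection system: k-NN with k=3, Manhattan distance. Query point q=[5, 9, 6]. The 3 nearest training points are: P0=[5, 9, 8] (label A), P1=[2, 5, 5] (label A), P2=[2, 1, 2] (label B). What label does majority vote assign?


d(q,P0) = 2  (label A)
d(q,P1) = 8  (label A)
d(q,P2) = 15  (label B)
Votes: A=2, B=1
Majority → A

A


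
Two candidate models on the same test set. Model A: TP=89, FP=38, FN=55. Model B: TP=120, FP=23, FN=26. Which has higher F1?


Model A: P=89/127=0.7008, R=89/144=0.6181, F1=2PR/(P+R)=2TP/(2TP+FP+FN)=178/271=0.6568
Model B: P=120/143=0.8392, R=120/146=0.8219, F1=2PR/(P+R)=2TP/(2TP+FP+FN)=240/289=0.8304
0.6568 < 0.8304 → Model B

Model B


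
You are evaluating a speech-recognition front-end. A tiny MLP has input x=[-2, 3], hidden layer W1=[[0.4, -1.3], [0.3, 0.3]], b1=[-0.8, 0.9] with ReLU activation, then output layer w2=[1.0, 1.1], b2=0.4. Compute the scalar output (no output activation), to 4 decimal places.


z1[0] = (0.4)·(-2) + (-1.3)·(3) - 0.8 = -5.5
z1[1] = (0.3)·(-2) + (0.3)·(3) + 0.9 = 1.2
h = ReLU(z1) = [0.0, 1.2]
output = (1.0)·(0.0) + (1.1)·(1.2) + 0.4 = 1.72

1.72


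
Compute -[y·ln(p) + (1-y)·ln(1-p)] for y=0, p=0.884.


BCE = -[y·ln(p) + (1-y)·ln(1-p)]
= -0 - 1·ln(1-0.884)
= -ln(0.116) = 2.1542

2.1542


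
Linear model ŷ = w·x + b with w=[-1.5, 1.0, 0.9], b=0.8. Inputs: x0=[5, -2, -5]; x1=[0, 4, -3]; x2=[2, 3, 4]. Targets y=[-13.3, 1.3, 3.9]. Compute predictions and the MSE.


ŷ0 = (-1.5)·(5) + (1.0)·(-2) + (0.9)·(-5) + 0.8 = -13.2
ŷ1 = (-1.5)·(0) + (1.0)·(4) + (0.9)·(-3) + 0.8 = 2.1
ŷ2 = (-1.5)·(2) + (1.0)·(3) + (0.9)·(4) + 0.8 = 4.4
errors² = [0.01, 0.64, 0.25]
MSE = 0.9000/3 = 0.3

0.3


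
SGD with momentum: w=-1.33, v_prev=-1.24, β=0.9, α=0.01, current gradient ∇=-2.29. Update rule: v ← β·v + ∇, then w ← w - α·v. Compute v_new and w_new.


v_new = 0.9·-1.24 - 2.29 = -1.116 - 2.29 = -3.406
w_new = -1.33 - 0.01·-3.406 = -1.33 + 0.03406 = -1.29594

v_new=-3.406, w_new=-1.29594


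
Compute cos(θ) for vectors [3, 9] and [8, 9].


A·B = 3·8 + 9·9 = 105
‖A‖ = √90 = 9.4868, ‖B‖ = √145 = 12.0416
cos = 105/(√90·√145) = 105/√13050 = 0.9191

0.9191


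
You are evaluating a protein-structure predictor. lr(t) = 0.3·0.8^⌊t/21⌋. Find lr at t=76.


n_drops = ⌊76/21⌋ = 3
lr = 0.3·0.8^3 = 0.3·0.512 = 0.1536

0.1536


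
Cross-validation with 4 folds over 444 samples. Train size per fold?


Fold size = 444/4 = 111
Training per fold = 444 - 111 = 333

333


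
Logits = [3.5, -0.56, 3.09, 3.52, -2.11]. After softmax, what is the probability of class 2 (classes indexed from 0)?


Exponentials: e^3.5=33.1155, e^-0.56=0.5712, e^3.09=21.9771, e^3.52=33.7844, e^-2.11=0.1212
Sum = 89.5694
Softmax = [0.3697, 0.0064, 0.2454, 0.3772, 0.0014]
p[2] = 21.9771/89.5694 = 0.2454

0.2454


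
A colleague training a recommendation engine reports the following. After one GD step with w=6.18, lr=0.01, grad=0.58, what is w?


w_new = w - α·∇
= 6.18 - 0.01·0.58
= 6.18 - 0.0058
= 6.1742

6.1742


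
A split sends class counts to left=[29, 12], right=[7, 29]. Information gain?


Parent = [36, 41], H_parent = 0.997
H_left = 0.8722 (n=41), H_right = 0.7107 (n=36)
H_children = (41/77)·0.8722 + (36/77)·0.7107 = 0.7967
IG = 0.997 - 0.7967 = 0.2003

0.2003


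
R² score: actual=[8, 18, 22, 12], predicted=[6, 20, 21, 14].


ȳ = 15
SS_res = Σ(y-ŷ)² = 13
SS_tot = Σ(y-ȳ)² = 116
R² = 1 - SS_res/SS_tot = 1 - 0.1121 = 0.8879

0.8879


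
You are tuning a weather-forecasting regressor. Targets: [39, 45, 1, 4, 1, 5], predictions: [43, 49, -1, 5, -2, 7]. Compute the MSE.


Squared errors: (39-43)²=16, (45-49)²=16, (1+ 1)²=4, (4-5)²=1, (1+ 2)²=9, (5-7)²=4
Sum = 50
MSE = 50/6 = 25/3

25/3


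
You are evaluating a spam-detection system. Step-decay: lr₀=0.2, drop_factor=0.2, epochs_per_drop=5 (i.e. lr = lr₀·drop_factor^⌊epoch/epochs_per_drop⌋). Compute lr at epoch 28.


n_drops = ⌊28/5⌋ = 5
lr = 0.2·0.2^5 = 0.2·0.00032 = 0.000064

0.000064


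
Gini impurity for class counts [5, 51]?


Probabilities: [5/56, 51/56] ≈ [0.0893, 0.9107]
Σpᵢ² = (25 + 2601)/56² = 2626/3136
Gini = 1 - Σpᵢ² = 1 - 2626/3136 = 0.1626

0.1626


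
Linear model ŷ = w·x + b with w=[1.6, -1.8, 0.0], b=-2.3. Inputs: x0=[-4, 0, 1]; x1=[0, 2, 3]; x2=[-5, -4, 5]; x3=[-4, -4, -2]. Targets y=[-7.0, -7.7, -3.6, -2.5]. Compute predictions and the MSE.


ŷ0 = (1.6)·(-4) + (-1.8)·(0) + (0.0)·(1) - 2.3 = -8.7
ŷ1 = (1.6)·(0) + (-1.8)·(2) + (0.0)·(3) - 2.3 = -5.9
ŷ2 = (1.6)·(-5) + (-1.8)·(-4) + (0.0)·(5) - 2.3 = -3.1
ŷ3 = (1.6)·(-4) + (-1.8)·(-4) + (0.0)·(-2) - 2.3 = -1.5
errors² = [2.89, 3.24, 0.25, 1.0]
MSE = 7.3800/4 = 1.845

1.845


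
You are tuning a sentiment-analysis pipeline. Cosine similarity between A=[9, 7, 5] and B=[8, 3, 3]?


A·B = 9·8 + 7·3 + 5·3 = 108
‖A‖ = √155 = 12.4499, ‖B‖ = √82 = 9.0554
cos = 108/(√155·√82) = 108/√12710 = 0.958

0.958


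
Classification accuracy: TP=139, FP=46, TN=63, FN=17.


Accuracy = (TP+TN)/(TP+TN+FP+FN)
= (139+63)/(265)
= 202/265 = 76.23%

76.23%


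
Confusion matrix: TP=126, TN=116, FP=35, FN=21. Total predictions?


Total = TP + TN + FP + FN
= 126 + 116 + 35 + 21
= 298
(Predicted positive: 161, predicted negative: 137)

298


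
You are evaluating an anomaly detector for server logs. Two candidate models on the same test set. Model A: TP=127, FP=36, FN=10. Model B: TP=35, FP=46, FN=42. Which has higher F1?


Model A: P=127/163=0.7791, R=127/137=0.927, F1=2PR/(P+R)=2TP/(2TP+FP+FN)=254/300=0.8467
Model B: P=35/81=0.4321, R=35/77=0.4545, F1=2PR/(P+R)=2TP/(2TP+FP+FN)=70/158=0.443
0.8467 > 0.443 → Model A

Model A


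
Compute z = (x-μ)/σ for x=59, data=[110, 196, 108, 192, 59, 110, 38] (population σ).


μ = 116.1429, σ = 55.6069
z = (59 - 116.1429)/55.6069 = -1.0276

-1.0276


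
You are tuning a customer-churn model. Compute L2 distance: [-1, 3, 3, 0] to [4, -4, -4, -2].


d = √((-1-4)² + (3+ 4)² + (3+ 4)² + (0+ 2)²)
  = √(25 + 49 + 49 + 4)
  = √127 = 11.2694

11.2694


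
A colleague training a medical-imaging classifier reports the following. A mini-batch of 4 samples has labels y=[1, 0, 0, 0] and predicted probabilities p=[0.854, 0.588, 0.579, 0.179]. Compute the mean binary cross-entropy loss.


L[0] = -ln(0.854) = 0.1578
L[1] = -ln(1-0.588) = -ln(0.412) = 0.8867
L[2] = -ln(1-0.579) = -ln(0.421) = 0.8651
L[3] = -ln(1-0.179) = -ln(0.821) = 0.1972
mean = (0.1578 + 0.8867 + 0.8651 + 0.1972)/4 = 0.5267

0.5267


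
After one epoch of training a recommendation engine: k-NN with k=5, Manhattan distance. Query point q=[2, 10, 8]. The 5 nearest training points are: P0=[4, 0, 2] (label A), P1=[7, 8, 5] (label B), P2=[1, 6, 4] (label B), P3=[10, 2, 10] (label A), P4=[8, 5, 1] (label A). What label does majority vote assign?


d(q,P0) = 18  (label A)
d(q,P1) = 10  (label B)
d(q,P2) = 9  (label B)
d(q,P3) = 18  (label A)
d(q,P4) = 18  (label A)
Votes: A=3, B=2
Majority → A

A


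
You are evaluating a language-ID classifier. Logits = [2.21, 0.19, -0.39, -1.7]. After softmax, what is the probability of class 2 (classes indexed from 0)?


Exponentials: e^2.21=9.1157, e^0.19=1.2092, e^-0.39=0.6771, e^-1.7=0.1827
Sum = 11.1847
Softmax = [0.815, 0.1081, 0.0605, 0.0163]
p[2] = 0.6771/11.1847 = 0.0605

0.0605


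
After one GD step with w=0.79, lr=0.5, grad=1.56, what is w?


w_new = w - α·∇
= 0.79 - 0.5·1.56
= 0.79 - 0.78
= 0.01

0.01


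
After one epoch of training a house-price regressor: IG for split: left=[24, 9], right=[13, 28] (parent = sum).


Parent = [37, 37], H_parent = 1
H_left = 0.8454 (n=33), H_right = 0.9012 (n=41)
H_children = (33/74)·0.8454 + (41/74)·0.9012 = 0.8763
IG = 1 - 0.8763 = 0.1237

0.1237


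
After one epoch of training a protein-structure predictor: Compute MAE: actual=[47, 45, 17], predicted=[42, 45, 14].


Absolute errors: |47-42|=5, |45-45|=0, |17-14|=3
Sum = 8
MAE = 8/3 = 8/3

8/3


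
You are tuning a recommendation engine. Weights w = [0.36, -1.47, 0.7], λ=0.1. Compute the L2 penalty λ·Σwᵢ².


‖w‖₂² = (0.36)² + (-1.47)² + (0.7)²
     = 0.1296 + 2.1609 + 0.49
     = 2.7805
λ·‖w‖₂² = 0.1·2.7805 = 0.27805

0.27805


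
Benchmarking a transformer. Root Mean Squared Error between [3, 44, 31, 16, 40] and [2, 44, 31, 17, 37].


MSE = 11/5 = 2.2
RMSE = √(11/5) = 1.4832

1.4832


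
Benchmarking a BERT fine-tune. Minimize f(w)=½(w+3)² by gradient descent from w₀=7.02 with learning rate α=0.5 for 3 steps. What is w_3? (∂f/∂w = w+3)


step 1: grad = 7.02+3 = 10.02; w = 7.02 - 0.5·(10.02) = 2.01
step 2: grad = 2.01+3 = 5.01; w = 2.01 - 0.5·(5.01) = -0.495
step 3: grad = -0.495+3 = 2.505; w = -0.495 - 0.5·(2.505) = -1.7475

-1.7475


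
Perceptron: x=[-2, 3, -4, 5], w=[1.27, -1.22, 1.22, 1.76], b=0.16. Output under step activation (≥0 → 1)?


z = (-2)·(1.27) + (3)·(-1.22) + (-4)·(1.22) + (5)·(1.76) + 0.16
  = -2.12
step(z) = 0 (z<0)

0


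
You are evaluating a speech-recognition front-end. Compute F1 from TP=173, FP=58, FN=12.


Precision = 173/231 = 0.7489
Recall = 173/185 = 0.9351
F1 = 2·P·R/(P+R) = 2·TP/(2·TP+FP+FN) = 346/(346+58+12) = 346/416 = 0.8317

0.8317


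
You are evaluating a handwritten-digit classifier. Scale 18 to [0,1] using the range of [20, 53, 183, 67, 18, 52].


min=18, max=183
(18-18)/(183-18) = 0/165 = 0.0

0.0


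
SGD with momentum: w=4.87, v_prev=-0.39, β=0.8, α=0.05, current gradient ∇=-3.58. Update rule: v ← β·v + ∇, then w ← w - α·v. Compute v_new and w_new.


v_new = 0.8·-0.39 - 3.58 = -0.312 - 3.58 = -3.892
w_new = 4.87 - 0.05·-3.892 = 4.87 + 0.1946 = 5.0646

v_new=-3.892, w_new=5.0646


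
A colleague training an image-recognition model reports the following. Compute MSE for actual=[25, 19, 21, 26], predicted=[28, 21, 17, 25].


Squared errors: (25-28)²=9, (19-21)²=4, (21-17)²=16, (26-25)²=1
Sum = 30
MSE = 30/4 = 15/2

15/2


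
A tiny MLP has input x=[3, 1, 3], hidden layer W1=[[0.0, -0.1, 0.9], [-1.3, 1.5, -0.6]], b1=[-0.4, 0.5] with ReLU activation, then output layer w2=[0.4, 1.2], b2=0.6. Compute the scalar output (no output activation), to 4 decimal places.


z1[0] = (0.0)·(3) + (-0.1)·(1) + (0.9)·(3) - 0.4 = 2.2
z1[1] = (-1.3)·(3) + (1.5)·(1) + (-0.6)·(3) + 0.5 = -3.7
h = ReLU(z1) = [2.2, 0.0]
output = (0.4)·(2.2) + (1.2)·(0.0) + 0.6 = 1.48

1.48


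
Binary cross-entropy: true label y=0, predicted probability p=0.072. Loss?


BCE = -[y·ln(p) + (1-y)·ln(1-p)]
= -0 - 1·ln(1-0.072)
= -ln(0.928) = 0.0747

0.0747


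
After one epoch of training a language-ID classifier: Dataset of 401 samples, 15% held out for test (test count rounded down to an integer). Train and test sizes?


Test = ⌊401·15/100⌋ = 60
Train = 401 - 60 = 341

Train: 341, Test: 60


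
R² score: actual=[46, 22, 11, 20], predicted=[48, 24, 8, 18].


ȳ = 24.75
SS_res = Σ(y-ŷ)² = 21
SS_tot = Σ(y-ȳ)² = 670.75
R² = 1 - SS_res/SS_tot = 1 - 0.0313 = 0.9687

0.9687


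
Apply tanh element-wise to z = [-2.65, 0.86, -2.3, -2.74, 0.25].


tanh(-2.65) = -0.9901
tanh(0.86) = 0.6963
tanh(-2.3) = -0.9801
tanh(-2.74) = -0.9917
tanh(0.25) = 0.2449
result = [-0.9901, 0.6963, -0.9801, -0.9917, 0.2449]

[-0.9901, 0.6963, -0.9801, -0.9917, 0.2449]


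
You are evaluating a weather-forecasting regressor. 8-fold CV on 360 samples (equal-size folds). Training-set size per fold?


Fold size = 360/8 = 45
Training per fold = 360 - 45 = 315

315


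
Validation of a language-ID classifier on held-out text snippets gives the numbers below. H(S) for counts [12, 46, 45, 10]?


Probabilities: [12/113, 46/113, 45/113, 10/113] ≈ [0.1062, 0.4071, 0.3982, 0.0885]
H = -((12/113)·log₂(12/113) + (46/113)·log₂(46/113) + (45/113)·log₂(45/113) + (10/113)·log₂(10/113))
  = 1.7099 bits

1.7099 bits


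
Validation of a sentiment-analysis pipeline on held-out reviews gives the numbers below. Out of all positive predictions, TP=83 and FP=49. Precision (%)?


Precision = TP/(TP+FP)
= 83/(83+49)
= 83/132 = 62.88%

62.88%


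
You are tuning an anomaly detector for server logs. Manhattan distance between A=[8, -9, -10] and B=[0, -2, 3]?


d = |8-0| + |-9+ 2| + |-10-3|
  = 8 + 7 + 13
  = 28

28


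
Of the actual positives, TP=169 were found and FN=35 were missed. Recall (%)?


Recall = TP/(TP+FN)
= 169/(169+35)
= 169/204 = 82.84%

82.84%


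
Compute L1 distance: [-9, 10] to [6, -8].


d = |-9-6| + |10+ 8|
  = 15 + 18
  = 33

33


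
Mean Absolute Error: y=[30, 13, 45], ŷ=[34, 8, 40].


Absolute errors: |30-34|=4, |13-8|=5, |45-40|=5
Sum = 14
MAE = 14/3 = 14/3

14/3


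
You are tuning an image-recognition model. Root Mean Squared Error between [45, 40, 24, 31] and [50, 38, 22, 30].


MSE = 34/4 = 8.5
RMSE = √(34/4) = 2.9155

2.9155


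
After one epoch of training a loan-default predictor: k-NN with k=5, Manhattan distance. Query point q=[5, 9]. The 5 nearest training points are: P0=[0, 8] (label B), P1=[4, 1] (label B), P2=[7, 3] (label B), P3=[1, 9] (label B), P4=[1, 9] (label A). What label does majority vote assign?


d(q,P0) = 6  (label B)
d(q,P1) = 9  (label B)
d(q,P2) = 8  (label B)
d(q,P3) = 4  (label B)
d(q,P4) = 4  (label A)
Votes: A=1, B=4
Majority → B

B


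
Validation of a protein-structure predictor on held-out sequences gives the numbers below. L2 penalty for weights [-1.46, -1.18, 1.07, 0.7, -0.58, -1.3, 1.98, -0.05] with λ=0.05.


‖w‖₂² = (-1.46)² + (-1.18)² + (1.07)² + (0.7)² + (-0.58)² + (-1.3)² + (1.98)² + (-0.05)²
     = 2.1316 + 1.3924 + 1.1449 + 0.49 + 0.3364 + 1.69 + 3.9204 + 0.0025
     = 11.1082
λ·‖w‖₂² = 0.05·11.1082 = 0.55541

0.55541


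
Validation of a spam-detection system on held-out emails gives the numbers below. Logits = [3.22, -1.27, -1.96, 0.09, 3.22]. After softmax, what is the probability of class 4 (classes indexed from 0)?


Exponentials: e^3.22=25.0281, e^-1.27=0.2808, e^-1.96=0.1409, e^0.09=1.0942, e^3.22=25.0281
Sum = 51.5721
Softmax = [0.4853, 0.0054, 0.0027, 0.0212, 0.4853]
p[4] = 25.0281/51.5721 = 0.4853

0.4853


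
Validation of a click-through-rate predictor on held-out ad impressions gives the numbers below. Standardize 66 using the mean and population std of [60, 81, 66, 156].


μ = 90.75, σ = 38.4407
z = (66 - 90.75)/38.4407 = -0.6438

-0.6438


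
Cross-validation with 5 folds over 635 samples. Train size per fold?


Fold size = 635/5 = 127
Training per fold = 635 - 127 = 508

508


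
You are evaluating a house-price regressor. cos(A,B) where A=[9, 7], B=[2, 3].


A·B = 9·2 + 7·3 = 39
‖A‖ = √130 = 11.4018, ‖B‖ = √13 = 3.6056
cos = 39/(√130·√13) = 39/√1690 = 0.9487

0.9487


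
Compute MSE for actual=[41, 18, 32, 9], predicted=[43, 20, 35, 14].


Squared errors: (41-43)²=4, (18-20)²=4, (32-35)²=9, (9-14)²=25
Sum = 42
MSE = 42/4 = 21/2

21/2


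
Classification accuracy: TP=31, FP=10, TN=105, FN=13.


Accuracy = (TP+TN)/(TP+TN+FP+FN)
= (31+105)/(159)
= 136/159 = 85.53%

85.53%


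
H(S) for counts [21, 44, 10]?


Probabilities: [21/75, 44/75, 10/75] ≈ [0.28, 0.5867, 0.1333]
H = -((21/75)·log₂(21/75) + (44/75)·log₂(44/75) + (10/75)·log₂(10/75))
  = 1.3532 bits

1.3532 bits


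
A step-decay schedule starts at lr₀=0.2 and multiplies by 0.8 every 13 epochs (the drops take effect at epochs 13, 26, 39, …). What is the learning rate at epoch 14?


n_drops = ⌊14/13⌋ = 1
lr = 0.2·0.8^1 = 0.2·0.8 = 0.16

0.16


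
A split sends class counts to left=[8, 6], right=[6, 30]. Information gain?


Parent = [14, 36], H_parent = 0.8555
H_left = 0.9852 (n=14), H_right = 0.65 (n=36)
H_children = (14/50)·0.9852 + (36/50)·0.65 = 0.7439
IG = 0.8555 - 0.7439 = 0.1116

0.1116


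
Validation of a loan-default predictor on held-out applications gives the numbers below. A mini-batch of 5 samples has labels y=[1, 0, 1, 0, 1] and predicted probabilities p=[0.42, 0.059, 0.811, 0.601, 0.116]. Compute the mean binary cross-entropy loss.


L[0] = -ln(0.42) = 0.8675
L[1] = -ln(1-0.059) = -ln(0.941) = 0.0608
L[2] = -ln(0.811) = 0.2095
L[3] = -ln(1-0.601) = -ln(0.399) = 0.9188
L[4] = -ln(0.116) = 2.1542
mean = (0.8675 + 0.0608 + 0.2095 + 0.9188 + 2.1542)/5 = 0.8422

0.8422


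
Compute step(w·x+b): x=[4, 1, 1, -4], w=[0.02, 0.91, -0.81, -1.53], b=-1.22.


z = (4)·(0.02) + (1)·(0.91) + (1)·(-0.81) + (-4)·(-1.53) - 1.22
  = 5.08
step(z) = 1 (z≥0)

1


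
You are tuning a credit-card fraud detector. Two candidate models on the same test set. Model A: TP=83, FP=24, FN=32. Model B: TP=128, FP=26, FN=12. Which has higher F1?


Model A: P=83/107=0.7757, R=83/115=0.7217, F1=2PR/(P+R)=2TP/(2TP+FP+FN)=166/222=0.7477
Model B: P=128/154=0.8312, R=128/140=0.9143, F1=2PR/(P+R)=2TP/(2TP+FP+FN)=256/294=0.8707
0.7477 < 0.8707 → Model B

Model B


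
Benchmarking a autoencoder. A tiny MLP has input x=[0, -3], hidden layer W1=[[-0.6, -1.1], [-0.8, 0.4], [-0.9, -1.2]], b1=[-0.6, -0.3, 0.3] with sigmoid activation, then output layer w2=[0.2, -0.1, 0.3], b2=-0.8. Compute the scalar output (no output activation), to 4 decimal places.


z1[0] = (-0.6)·(0) + (-1.1)·(-3) - 0.6 = 2.7
z1[1] = (-0.8)·(0) + (0.4)·(-3) - 0.3 = -1.5
z1[2] = (-0.9)·(0) + (-1.2)·(-3) + 0.3 = 3.9
h = sigmoid(z1) = [0.937, 0.1824, 0.9802]
output = (0.2)·(0.937) + (-0.1)·(0.1824) + (0.3)·(0.9802) - 0.8 = -0.3368

-0.3368


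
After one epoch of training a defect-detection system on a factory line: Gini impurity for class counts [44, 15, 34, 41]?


Probabilities: [44/134, 15/134, 34/134, 41/134] ≈ [0.3284, 0.1119, 0.2537, 0.306]
Σpᵢ² = (1936 + 225 + 1156 + 1681)/134² = 4998/17956
Gini = 1 - Σpᵢ² = 1 - 4998/17956 = 0.7217

0.7217


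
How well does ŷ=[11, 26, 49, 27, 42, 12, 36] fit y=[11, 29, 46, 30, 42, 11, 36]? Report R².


ȳ = 29.2857
SS_res = Σ(y-ŷ)² = 28
SS_tot = Σ(y-ȳ)² = 1155.43
R² = 1 - SS_res/SS_tot = 1 - 0.0242 = 0.9758

0.9758


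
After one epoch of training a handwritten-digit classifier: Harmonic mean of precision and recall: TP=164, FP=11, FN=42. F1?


Precision = 164/175 = 0.9371
Recall = 164/206 = 0.7961
F1 = 2·P·R/(P+R) = 2·TP/(2·TP+FP+FN) = 328/(328+11+42) = 328/381 = 0.8609

0.8609


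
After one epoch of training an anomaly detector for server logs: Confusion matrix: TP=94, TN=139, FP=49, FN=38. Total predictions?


Total = TP + TN + FP + FN
= 94 + 139 + 49 + 38
= 320
(Predicted positive: 143, predicted negative: 177)

320


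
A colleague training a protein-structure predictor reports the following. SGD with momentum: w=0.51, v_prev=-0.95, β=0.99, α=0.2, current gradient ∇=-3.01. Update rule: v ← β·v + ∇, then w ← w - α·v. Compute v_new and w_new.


v_new = 0.99·-0.95 - 3.01 = -0.9405 - 3.01 = -3.9505
w_new = 0.51 - 0.2·-3.9505 = 0.51 + 0.7901 = 1.3001

v_new=-3.9505, w_new=1.3001


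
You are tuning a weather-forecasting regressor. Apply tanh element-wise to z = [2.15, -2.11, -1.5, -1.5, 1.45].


tanh(2.15) = 0.9732
tanh(-2.11) = -0.971
tanh(-1.5) = -0.9051
tanh(-1.5) = -0.9051
tanh(1.45) = 0.8957
result = [0.9732, -0.971, -0.9051, -0.9051, 0.8957]

[0.9732, -0.971, -0.9051, -0.9051, 0.8957]


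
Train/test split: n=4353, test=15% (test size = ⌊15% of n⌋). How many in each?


Test = ⌊4353·15/100⌋ = 652
Train = 4353 - 652 = 3701

Train: 3701, Test: 652


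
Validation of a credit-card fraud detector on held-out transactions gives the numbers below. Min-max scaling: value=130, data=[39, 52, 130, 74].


min=39, max=130
(130-39)/(130-39) = 91/91 = 1.0

1.0


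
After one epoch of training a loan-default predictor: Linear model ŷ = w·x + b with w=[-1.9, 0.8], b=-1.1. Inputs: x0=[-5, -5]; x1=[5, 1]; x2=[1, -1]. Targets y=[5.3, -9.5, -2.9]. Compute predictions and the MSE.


ŷ0 = (-1.9)·(-5) + (0.8)·(-5) - 1.1 = 4.4
ŷ1 = (-1.9)·(5) + (0.8)·(1) - 1.1 = -9.8
ŷ2 = (-1.9)·(1) + (0.8)·(-1) - 1.1 = -3.8
errors² = [0.81, 0.09, 0.81]
MSE = 1.7100/3 = 0.57

0.57


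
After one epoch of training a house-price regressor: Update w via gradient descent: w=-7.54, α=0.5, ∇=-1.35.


w_new = w - α·∇
= -7.54 - 0.5·-1.35
= -7.54 + 0.675
= -6.865

-6.865


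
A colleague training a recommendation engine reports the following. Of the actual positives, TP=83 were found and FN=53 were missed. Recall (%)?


Recall = TP/(TP+FN)
= 83/(83+53)
= 83/136 = 61.03%

61.03%


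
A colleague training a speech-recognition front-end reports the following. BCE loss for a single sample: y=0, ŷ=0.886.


BCE = -[y·ln(p) + (1-y)·ln(1-p)]
= -0 - 1·ln(1-0.886)
= -ln(0.114) = 2.1716

2.1716


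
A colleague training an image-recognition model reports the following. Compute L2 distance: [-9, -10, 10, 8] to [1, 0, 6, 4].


d = √((-9-1)² + (-10-0)² + (10-6)² + (8-4)²)
  = √(100 + 100 + 16 + 16)
  = √232 = 15.2315

15.2315


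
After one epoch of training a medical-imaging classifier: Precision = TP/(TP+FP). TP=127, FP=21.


Precision = TP/(TP+FP)
= 127/(127+21)
= 127/148 = 85.81%

85.81%


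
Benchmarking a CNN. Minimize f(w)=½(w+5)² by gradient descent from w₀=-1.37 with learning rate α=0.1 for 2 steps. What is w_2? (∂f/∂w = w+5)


step 1: grad = -1.37+5 = 3.63; w = -1.37 - 0.1·(3.63) = -1.733
step 2: grad = -1.733+5 = 3.267; w = -1.733 - 0.1·(3.267) = -2.0597

-2.0597


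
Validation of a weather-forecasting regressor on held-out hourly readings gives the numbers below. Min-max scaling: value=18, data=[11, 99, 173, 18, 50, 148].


min=11, max=173
(18-11)/(173-11) = 7/162 = 0.0432

0.0432


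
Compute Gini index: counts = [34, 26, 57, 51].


Probabilities: [34/168, 26/168, 57/168, 51/168] ≈ [0.2024, 0.1548, 0.3393, 0.3036]
Σpᵢ² = (1156 + 676 + 3249 + 2601)/168² = 7682/28224
Gini = 1 - Σpᵢ² = 1 - 7682/28224 = 0.7278

0.7278


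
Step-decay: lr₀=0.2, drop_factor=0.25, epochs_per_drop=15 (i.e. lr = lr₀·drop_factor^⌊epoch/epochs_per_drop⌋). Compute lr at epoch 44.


n_drops = ⌊44/15⌋ = 2
lr = 0.2·0.25^2 = 0.2·0.0625 = 0.0125

0.0125


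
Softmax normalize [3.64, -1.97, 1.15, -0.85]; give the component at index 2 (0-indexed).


Exponentials: e^3.64=38.0918, e^-1.97=0.1395, e^1.15=3.1582, e^-0.85=0.4274
Sum = 41.8169
Softmax = [0.9109, 0.0033, 0.0755, 0.0102]
p[2] = 3.1582/41.8169 = 0.0755

0.0755


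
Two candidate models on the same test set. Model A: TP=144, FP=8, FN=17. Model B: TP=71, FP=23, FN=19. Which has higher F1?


Model A: P=144/152=0.9474, R=144/161=0.8944, F1=2PR/(P+R)=2TP/(2TP+FP+FN)=288/313=0.9201
Model B: P=71/94=0.7553, R=71/90=0.7889, F1=2PR/(P+R)=2TP/(2TP+FP+FN)=142/184=0.7717
0.9201 > 0.7717 → Model A

Model A


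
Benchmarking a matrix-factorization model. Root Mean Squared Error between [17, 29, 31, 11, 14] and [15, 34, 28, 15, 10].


MSE = 70/5 = 14
RMSE = √(70/5) = 3.7417

3.7417


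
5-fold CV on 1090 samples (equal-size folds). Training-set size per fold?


Fold size = 1090/5 = 218
Training per fold = 1090 - 218 = 872

872


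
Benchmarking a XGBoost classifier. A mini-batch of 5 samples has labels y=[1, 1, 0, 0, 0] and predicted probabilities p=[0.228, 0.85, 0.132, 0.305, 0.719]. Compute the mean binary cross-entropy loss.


L[0] = -ln(0.228) = 1.4784
L[1] = -ln(0.85) = 0.1625
L[2] = -ln(1-0.132) = -ln(0.868) = 0.1416
L[3] = -ln(1-0.305) = -ln(0.695) = 0.3638
L[4] = -ln(1-0.719) = -ln(0.281) = 1.2694
mean = (1.4784 + 0.1625 + 0.1416 + 0.3638 + 1.2694)/5 = 0.6831

0.6831


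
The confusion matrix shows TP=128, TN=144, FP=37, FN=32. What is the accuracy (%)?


Accuracy = (TP+TN)/(TP+TN+FP+FN)
= (128+144)/(341)
= 272/341 = 79.77%

79.77%


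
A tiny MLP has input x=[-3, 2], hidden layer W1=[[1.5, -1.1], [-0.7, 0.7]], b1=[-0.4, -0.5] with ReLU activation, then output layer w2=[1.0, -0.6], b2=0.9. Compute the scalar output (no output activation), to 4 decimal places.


z1[0] = (1.5)·(-3) + (-1.1)·(2) - 0.4 = -7.1
z1[1] = (-0.7)·(-3) + (0.7)·(2) - 0.5 = 3.0
h = ReLU(z1) = [0.0, 3.0]
output = (1.0)·(0.0) + (-0.6)·(3.0) + 0.9 = -0.9

-0.9


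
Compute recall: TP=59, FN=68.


Recall = TP/(TP+FN)
= 59/(59+68)
= 59/127 = 46.46%

46.46%


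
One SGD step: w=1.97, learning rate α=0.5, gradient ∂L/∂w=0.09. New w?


w_new = w - α·∇
= 1.97 - 0.5·0.09
= 1.97 - 0.045
= 1.925

1.925


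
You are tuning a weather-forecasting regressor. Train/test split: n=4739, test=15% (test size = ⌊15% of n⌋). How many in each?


Test = ⌊4739·15/100⌋ = 710
Train = 4739 - 710 = 4029

Train: 4029, Test: 710


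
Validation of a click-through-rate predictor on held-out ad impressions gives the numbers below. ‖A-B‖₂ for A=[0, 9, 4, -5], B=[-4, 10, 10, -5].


d = √((0+ 4)² + (9-10)² + (4-10)² + (-5+ 5)²)
  = √(16 + 1 + 36 + 0)
  = √53 = 7.2801

7.2801


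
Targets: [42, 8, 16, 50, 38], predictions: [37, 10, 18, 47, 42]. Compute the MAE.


Absolute errors: |42-37|=5, |8-10|=2, |16-18|=2, |50-47|=3, |38-42|=4
Sum = 16
MAE = 16/5 = 16/5

16/5


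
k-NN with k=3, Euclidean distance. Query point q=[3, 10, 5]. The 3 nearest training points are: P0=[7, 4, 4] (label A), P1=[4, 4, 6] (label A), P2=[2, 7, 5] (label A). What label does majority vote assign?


d(q,P0) = 7.2801  (label A)
d(q,P1) = 6.1644  (label A)
d(q,P2) = 3.1623  (label A)
Votes: A=3, B=0
Majority → A

A


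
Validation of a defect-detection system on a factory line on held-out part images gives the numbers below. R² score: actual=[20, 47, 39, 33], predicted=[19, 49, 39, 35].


ȳ = 34.75
SS_res = Σ(y-ŷ)² = 9
SS_tot = Σ(y-ȳ)² = 388.75
R² = 1 - SS_res/SS_tot = 1 - 0.0232 = 0.9768

0.9768


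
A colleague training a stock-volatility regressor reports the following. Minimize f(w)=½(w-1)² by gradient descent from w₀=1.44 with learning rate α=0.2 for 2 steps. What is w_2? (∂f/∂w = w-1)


step 1: grad = 1.44-1 = 0.44; w = 1.44 - 0.2·(0.44) = 1.352
step 2: grad = 1.352-1 = 0.352; w = 1.352 - 0.2·(0.352) = 1.2816

1.2816
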